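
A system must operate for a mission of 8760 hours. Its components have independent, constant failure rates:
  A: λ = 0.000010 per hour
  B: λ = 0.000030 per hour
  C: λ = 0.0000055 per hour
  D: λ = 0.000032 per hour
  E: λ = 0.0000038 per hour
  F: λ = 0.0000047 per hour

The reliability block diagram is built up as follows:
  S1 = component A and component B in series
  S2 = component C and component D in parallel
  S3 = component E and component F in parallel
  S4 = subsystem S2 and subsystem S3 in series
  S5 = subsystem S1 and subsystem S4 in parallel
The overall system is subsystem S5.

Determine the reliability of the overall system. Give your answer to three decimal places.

0.996

R(A) = exp(−0.000010 × 8760) = 0.91613
R(B) = exp(−0.000030 × 8760) = 0.76890
R(C) = exp(−0.0000055 × 8760) = 0.95296
R(D) = exp(−0.000032 × 8760) = 0.75554
R(E) = exp(−0.0000038 × 8760) = 0.96726
R(F) = exp(−0.0000047 × 8760) = 0.95966
Series (A and B): 0.91613 × 0.76890 = 0.70441
Parallel (C and D): 1 − (1 − 0.95296)(1 − 0.75554) = 0.98850
Parallel (E and F): 1 − (1 − 0.96726)(1 − 0.95966) = 0.99868
Series ([0.98850] and [0.99868]): 0.98850 × 0.99868 = 0.98720
Parallel ([0.70441] and [0.98720]): 1 − (1 − 0.70441)(1 − 0.98720) = 0.996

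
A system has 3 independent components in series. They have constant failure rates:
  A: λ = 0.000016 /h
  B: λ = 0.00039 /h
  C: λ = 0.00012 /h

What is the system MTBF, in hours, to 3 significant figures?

Series of exponential components: λ_sys = Σ λ_i
λ_sys = 0.000016 + 0.00039 + 0.00012 = 5.2600e-04 /h
MTBF = 1 / λ_sys = 1900 h

1900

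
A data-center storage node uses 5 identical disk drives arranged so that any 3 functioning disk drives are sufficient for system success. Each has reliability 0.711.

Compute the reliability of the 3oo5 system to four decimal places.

R = Σ_{i=3}^{5} C(5,i) p^i (1−p)^{5−i} with p = 0.711
C(5,3)·0.711^3·0.289^2 = 0.300196
C(5,4)·0.711^4·0.289^1 = 0.369272
C(5,5)·0.711^5·0.289^0 = 0.181697
Sum = 0.8512

0.8512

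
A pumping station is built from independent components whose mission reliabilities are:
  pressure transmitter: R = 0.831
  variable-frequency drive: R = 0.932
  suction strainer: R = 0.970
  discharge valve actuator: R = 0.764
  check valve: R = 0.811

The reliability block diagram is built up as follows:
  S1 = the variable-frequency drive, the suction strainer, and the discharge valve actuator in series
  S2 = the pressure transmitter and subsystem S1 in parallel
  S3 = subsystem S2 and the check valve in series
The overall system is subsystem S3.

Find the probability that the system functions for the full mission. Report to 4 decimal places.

0.7686

Series (variable-frequency drive, suction strainer, and discharge valve actuator): 0.932000 × 0.970000 × 0.764000 = 0.690687
Parallel (pressure transmitter and [0.690687]): 1 − (1 − 0.831000)(1 − 0.690687) = 0.947726
Series ([0.947726] and check valve): 0.947726 × 0.811000 = 0.7686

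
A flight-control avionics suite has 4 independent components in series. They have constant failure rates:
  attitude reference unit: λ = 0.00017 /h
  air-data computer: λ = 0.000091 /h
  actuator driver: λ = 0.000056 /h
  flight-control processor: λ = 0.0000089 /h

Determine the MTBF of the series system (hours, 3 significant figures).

Series of exponential components: λ_sys = Σ λ_i
λ_sys = 0.00017 + 0.000091 + 0.000056 + 0.0000089 = 3.2590e-04 /h
MTBF = 1 / λ_sys = 3070 h

3070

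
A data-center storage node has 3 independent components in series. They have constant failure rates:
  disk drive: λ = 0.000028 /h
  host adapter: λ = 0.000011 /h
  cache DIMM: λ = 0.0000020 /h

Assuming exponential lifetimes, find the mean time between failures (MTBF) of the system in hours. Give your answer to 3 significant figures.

24400

Series of exponential components: λ_sys = Σ λ_i
λ_sys = 0.000028 + 0.000011 + 0.0000020 = 4.1000e-05 /h
MTBF = 1 / λ_sys = 24400 h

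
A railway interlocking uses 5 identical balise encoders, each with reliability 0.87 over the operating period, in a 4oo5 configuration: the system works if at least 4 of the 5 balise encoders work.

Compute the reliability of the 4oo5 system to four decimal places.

0.8708

R = Σ_{i=4}^{5} C(5,i) p^i (1−p)^{5−i} with p = 0.87
C(5,4)·0.87^4·0.13^1 = 0.372383
C(5,5)·0.87^5·0.13^0 = 0.498421
Sum = 0.8708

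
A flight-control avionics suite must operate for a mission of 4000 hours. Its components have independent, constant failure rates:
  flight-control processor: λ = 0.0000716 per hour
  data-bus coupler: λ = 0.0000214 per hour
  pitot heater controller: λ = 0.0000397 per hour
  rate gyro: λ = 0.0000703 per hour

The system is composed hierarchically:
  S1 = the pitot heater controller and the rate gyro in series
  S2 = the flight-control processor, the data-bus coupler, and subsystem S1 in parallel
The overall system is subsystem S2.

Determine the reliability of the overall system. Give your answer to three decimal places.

R(flight-control processor) = exp(−0.0000716 × 4000) = 0.75096
R(data-bus coupler) = exp(−0.0000214 × 4000) = 0.91796
R(pitot heater controller) = exp(−0.0000397 × 4000) = 0.85317
R(rate gyro) = exp(−0.0000703 × 4000) = 0.75488
Series (pitot heater controller and rate gyro): 0.85317 × 0.75488 = 0.64404
Parallel (flight-control processor, data-bus coupler, and [0.64404]): 1 − (1 − 0.75096)(1 − 0.91796)(1 − 0.64404) = 0.993

0.993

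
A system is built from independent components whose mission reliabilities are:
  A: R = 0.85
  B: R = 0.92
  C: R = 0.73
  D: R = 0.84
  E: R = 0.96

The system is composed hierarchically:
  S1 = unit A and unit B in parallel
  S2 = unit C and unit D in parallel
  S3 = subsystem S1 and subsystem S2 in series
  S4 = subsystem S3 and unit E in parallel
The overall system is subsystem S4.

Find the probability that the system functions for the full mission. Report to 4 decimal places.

Parallel (A and B): 1 − (1 − 0.850000)(1 − 0.920000) = 0.988000
Parallel (C and D): 1 − (1 − 0.730000)(1 − 0.840000) = 0.956800
Series ([0.988000] and [0.956800]): 0.988000 × 0.956800 = 0.945318
Parallel ([0.945318] and E): 1 − (1 − 0.945318)(1 − 0.960000) = 0.9978

0.9978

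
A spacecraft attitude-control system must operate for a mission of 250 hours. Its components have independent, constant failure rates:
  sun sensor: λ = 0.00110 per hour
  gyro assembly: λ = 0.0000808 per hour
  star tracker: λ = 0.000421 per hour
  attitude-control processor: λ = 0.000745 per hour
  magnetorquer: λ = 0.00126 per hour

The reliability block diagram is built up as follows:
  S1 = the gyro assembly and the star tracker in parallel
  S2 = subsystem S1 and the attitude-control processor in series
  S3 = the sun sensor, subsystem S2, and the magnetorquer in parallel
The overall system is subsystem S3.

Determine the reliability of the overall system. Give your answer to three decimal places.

0.989

R(sun sensor) = exp(−0.00110 × 250) = 0.75957
R(gyro assembly) = exp(−0.0000808 × 250) = 0.98000
R(star tracker) = exp(−0.000421 × 250) = 0.90010
R(attitude-control processor) = exp(−0.000745 × 250) = 0.83007
R(magnetorquer) = exp(−0.00126 × 250) = 0.72979
Parallel (gyro assembly and star tracker): 1 − (1 − 0.98000)(1 − 0.90010) = 0.99800
Series ([0.99800] and attitude-control processor): 0.99800 × 0.83007 = 0.82841
Parallel (sun sensor, [0.82841], and magnetorquer): 1 − (1 − 0.75957)(1 − 0.82841)(1 − 0.72979) = 0.989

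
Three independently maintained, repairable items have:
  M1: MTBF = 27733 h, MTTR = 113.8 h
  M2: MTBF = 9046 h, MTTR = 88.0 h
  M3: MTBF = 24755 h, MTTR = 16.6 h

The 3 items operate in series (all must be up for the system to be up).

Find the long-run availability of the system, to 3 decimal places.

A(M1) = MTBF/(MTBF+MTTR) = 27733/(27733+113.8) = 0.995913
A(M2) = MTBF/(MTBF+MTTR) = 9046/(9046+88.0) = 0.990366
A(M3) = MTBF/(MTBF+MTTR) = 24755/(24755+16.6) = 0.999330
Series availability: 0.995913 × 0.990366 × 0.999330 = 0.986

0.986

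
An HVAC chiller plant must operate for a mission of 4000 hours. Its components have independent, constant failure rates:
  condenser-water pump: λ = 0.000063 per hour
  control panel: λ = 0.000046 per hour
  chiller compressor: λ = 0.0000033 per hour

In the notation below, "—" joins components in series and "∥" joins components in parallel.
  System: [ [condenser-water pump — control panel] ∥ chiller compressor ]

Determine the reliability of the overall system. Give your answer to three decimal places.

R(condenser-water pump) = exp(−0.000063 × 4000) = 0.77724
R(control panel) = exp(−0.000046 × 4000) = 0.83194
R(chiller compressor) = exp(−0.0000033 × 4000) = 0.98689
Series (condenser-water pump and control panel): 0.77724 × 0.83194 = 0.64662
Parallel ([0.64662] and chiller compressor): 1 − (1 − 0.64662)(1 − 0.98689) = 0.995

0.995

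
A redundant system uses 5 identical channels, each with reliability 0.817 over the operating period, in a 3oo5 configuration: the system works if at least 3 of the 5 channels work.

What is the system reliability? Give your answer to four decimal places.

R = Σ_{i=3}^{5} C(5,i) p^i (1−p)^{5−i} with p = 0.817
C(5,3)·0.817^3·0.183^2 = 0.182628
C(5,4)·0.817^4·0.183^1 = 0.407671
C(5,5)·0.817^5·0.183^0 = 0.364007
Sum = 0.9543

0.9543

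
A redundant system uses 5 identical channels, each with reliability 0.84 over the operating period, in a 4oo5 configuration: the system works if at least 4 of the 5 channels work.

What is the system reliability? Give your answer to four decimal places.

R = Σ_{i=4}^{5} C(5,i) p^i (1−p)^{5−i} with p = 0.84
C(5,4)·0.84^4·0.16^1 = 0.398297
C(5,5)·0.84^5·0.16^0 = 0.418212
Sum = 0.8165

0.8165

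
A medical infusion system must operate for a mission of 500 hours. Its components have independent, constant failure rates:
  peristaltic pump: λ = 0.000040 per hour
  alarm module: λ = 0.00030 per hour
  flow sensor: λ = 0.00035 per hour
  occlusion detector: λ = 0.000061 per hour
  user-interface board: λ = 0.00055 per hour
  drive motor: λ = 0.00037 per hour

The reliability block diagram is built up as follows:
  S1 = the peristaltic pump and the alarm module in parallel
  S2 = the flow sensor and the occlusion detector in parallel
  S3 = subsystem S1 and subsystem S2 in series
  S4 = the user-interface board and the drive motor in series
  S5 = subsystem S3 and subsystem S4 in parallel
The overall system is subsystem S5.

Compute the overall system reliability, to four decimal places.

0.9972

R(peristaltic pump) = exp(−0.000040 × 500) = 0.980199
R(alarm module) = exp(−0.00030 × 500) = 0.860708
R(flow sensor) = exp(−0.00035 × 500) = 0.839457
R(occlusion detector) = exp(−0.000061 × 500) = 0.969960
R(user-interface board) = exp(−0.00055 × 500) = 0.759572
R(drive motor) = exp(−0.00037 × 500) = 0.831104
Parallel (peristaltic pump and alarm module): 1 − (1 − 0.980199)(1 − 0.860708) = 0.997242
Parallel (flow sensor and occlusion detector): 1 − (1 − 0.839457)(1 − 0.969960) = 0.995177
Series ([0.997242] and [0.995177]): 0.997242 × 0.995177 = 0.992432
Series (user-interface board and drive motor): 0.759572 × 0.831104 = 0.631283
Parallel ([0.992432] and [0.631283]): 1 − (1 − 0.992432)(1 − 0.631283) = 0.9972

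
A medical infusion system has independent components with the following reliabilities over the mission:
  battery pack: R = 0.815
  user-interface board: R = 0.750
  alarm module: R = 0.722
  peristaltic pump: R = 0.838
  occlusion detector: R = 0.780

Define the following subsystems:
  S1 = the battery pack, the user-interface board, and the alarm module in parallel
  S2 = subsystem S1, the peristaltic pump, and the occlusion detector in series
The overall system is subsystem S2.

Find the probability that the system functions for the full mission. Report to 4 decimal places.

0.6452

Parallel (battery pack, user-interface board, and alarm module): 1 − (1 − 0.815000)(1 − 0.750000)(1 − 0.722000) = 0.987143
Series ([0.987143], peristaltic pump, and occlusion detector): 0.987143 × 0.838000 × 0.780000 = 0.6452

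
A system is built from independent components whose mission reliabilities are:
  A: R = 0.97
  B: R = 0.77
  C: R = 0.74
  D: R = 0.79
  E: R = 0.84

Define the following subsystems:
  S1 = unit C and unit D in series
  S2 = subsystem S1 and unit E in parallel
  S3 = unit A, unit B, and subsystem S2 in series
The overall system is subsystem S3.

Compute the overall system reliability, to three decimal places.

0.697

Series (C and D): 0.74000 × 0.79000 = 0.58460
Parallel ([0.58460] and E): 1 − (1 − 0.58460)(1 − 0.84000) = 0.93354
Series (A, B, and [0.93354]): 0.97000 × 0.77000 × 0.93354 = 0.697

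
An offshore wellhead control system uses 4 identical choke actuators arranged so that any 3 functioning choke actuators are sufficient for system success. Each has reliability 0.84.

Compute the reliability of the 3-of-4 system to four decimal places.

R = Σ_{i=3}^{4} C(4,i) p^i (1−p)^{4−i} with p = 0.84
C(4,3)·0.84^3·0.16^1 = 0.379331
C(4,4)·0.84^4·0.16^0 = 0.497871
Sum = 0.8772

0.8772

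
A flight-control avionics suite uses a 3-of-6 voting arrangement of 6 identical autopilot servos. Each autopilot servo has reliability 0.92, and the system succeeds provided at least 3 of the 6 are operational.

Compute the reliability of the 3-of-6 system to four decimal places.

R = Σ_{i=3}^{6} C(6,i) p^i (1−p)^{6−i} with p = 0.92
C(6,3)·0.92^3·0.08^3 = 0.007974
C(6,4)·0.92^4·0.08^2 = 0.068774
C(6,5)·0.92^5·0.08^1 = 0.316359
C(6,6)·0.92^6·0.08^0 = 0.606355
Sum = 0.9995

0.9995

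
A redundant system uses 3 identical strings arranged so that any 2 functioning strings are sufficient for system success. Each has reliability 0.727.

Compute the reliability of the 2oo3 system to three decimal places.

0.817

R = Σ_{i=2}^{3} C(3,i) p^i (1−p)^{3−i} with p = 0.727
C(3,2)·0.727^2·0.273^1 = 0.43287
C(3,3)·0.727^3·0.273^0 = 0.38424
Sum = 0.817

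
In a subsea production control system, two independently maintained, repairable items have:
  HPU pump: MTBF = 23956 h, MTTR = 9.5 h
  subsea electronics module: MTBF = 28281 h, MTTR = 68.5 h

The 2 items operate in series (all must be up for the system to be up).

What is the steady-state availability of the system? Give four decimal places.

A(HPU pump) = MTBF/(MTBF+MTTR) = 23956/(23956+9.5) = 0.999604
A(subsea electronics module) = MTBF/(MTBF+MTTR) = 28281/(28281+68.5) = 0.997584
Series availability: 0.999604 × 0.997584 = 0.9972

0.9972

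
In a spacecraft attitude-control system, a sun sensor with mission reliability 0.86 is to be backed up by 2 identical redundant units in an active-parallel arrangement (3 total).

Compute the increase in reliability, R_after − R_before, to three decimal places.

R_before = 0.86
R_after = 1 − (1 − 0.86)^3 = 0.997
ΔR = 0.997 − 0.86 = 0.137

0.137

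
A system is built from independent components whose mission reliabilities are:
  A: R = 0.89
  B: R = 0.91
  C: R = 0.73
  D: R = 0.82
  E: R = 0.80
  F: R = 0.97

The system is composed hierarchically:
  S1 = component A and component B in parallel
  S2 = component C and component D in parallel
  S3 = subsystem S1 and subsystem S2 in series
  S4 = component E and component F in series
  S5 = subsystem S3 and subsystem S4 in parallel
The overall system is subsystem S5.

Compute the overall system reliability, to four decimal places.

0.9870

Parallel (A and B): 1 − (1 − 0.890000)(1 − 0.910000) = 0.990100
Parallel (C and D): 1 − (1 − 0.730000)(1 − 0.820000) = 0.951400
Series ([0.990100] and [0.951400]): 0.990100 × 0.951400 = 0.941981
Series (E and F): 0.800000 × 0.970000 = 0.776000
Parallel ([0.941981] and [0.776000]): 1 − (1 − 0.941981)(1 − 0.776000) = 0.9870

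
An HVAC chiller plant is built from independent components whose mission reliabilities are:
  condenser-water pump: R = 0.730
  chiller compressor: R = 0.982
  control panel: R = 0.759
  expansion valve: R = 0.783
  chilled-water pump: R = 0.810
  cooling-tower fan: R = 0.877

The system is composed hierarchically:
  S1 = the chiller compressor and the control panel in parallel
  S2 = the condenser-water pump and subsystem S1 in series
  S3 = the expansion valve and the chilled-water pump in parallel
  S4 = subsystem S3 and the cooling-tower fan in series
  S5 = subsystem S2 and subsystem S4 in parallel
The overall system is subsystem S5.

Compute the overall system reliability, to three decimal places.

0.957

Parallel (chiller compressor and control panel): 1 − (1 − 0.98200)(1 − 0.75900) = 0.99566
Series (condenser-water pump and [0.99566]): 0.73000 × 0.99566 = 0.72683
Parallel (expansion valve and chilled-water pump): 1 − (1 − 0.78300)(1 − 0.81000) = 0.95877
Series ([0.95877] and cooling-tower fan): 0.95877 × 0.87700 = 0.84084
Parallel ([0.72683] and [0.84084]): 1 − (1 − 0.72683)(1 − 0.84084) = 0.957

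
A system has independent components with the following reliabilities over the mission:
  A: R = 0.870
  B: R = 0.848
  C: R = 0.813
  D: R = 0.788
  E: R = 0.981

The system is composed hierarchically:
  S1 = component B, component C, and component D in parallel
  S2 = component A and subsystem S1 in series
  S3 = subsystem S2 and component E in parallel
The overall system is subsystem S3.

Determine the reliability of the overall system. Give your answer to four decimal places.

0.9974

Parallel (B, C, and D): 1 − (1 − 0.848000)(1 − 0.813000)(1 − 0.788000) = 0.993974
Series (A and [0.993974]): 0.870000 × 0.993974 = 0.864757
Parallel ([0.864757] and E): 1 − (1 − 0.864757)(1 − 0.981000) = 0.9974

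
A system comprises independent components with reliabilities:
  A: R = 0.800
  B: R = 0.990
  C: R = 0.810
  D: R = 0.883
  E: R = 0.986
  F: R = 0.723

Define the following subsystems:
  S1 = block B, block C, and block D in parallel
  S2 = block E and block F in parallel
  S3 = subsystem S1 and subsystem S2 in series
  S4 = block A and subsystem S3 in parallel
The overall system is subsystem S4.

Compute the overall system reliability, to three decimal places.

0.999

Parallel (B, C, and D): 1 − (1 − 0.99000)(1 − 0.81000)(1 − 0.88300) = 0.99978
Parallel (E and F): 1 − (1 − 0.98600)(1 − 0.72300) = 0.99612
Series ([0.99978] and [0.99612]): 0.99978 × 0.99612 = 0.99590
Parallel (A and [0.99590]): 1 − (1 − 0.80000)(1 − 0.99590) = 0.999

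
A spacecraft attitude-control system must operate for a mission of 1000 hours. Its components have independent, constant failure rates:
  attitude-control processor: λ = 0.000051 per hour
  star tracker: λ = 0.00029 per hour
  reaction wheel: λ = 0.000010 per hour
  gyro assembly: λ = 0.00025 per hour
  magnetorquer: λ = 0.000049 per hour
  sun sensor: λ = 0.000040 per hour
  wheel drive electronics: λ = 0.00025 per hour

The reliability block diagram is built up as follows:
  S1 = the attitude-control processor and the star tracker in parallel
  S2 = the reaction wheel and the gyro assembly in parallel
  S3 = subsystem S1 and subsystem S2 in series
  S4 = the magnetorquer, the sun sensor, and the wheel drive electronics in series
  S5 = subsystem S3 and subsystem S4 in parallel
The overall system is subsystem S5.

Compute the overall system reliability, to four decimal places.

0.9958

R(attitude-control processor) = exp(−0.000051 × 1000) = 0.950279
R(star tracker) = exp(−0.00029 × 1000) = 0.748264
R(reaction wheel) = exp(−0.000010 × 1000) = 0.990050
R(gyro assembly) = exp(−0.00025 × 1000) = 0.778801
R(magnetorquer) = exp(−0.000049 × 1000) = 0.952181
R(sun sensor) = exp(−0.000040 × 1000) = 0.960789
R(wheel drive electronics) = exp(−0.00025 × 1000) = 0.778801
Parallel (attitude-control processor and star tracker): 1 − (1 − 0.950279)(1 − 0.748264) = 0.987483
Parallel (reaction wheel and gyro assembly): 1 − (1 − 0.990050)(1 − 0.778801) = 0.997799
Series ([0.987483] and [0.997799]): 0.987483 × 0.997799 = 0.985310
Series (magnetorquer, sun sensor, and wheel drive electronics): 0.952181 × 0.960789 × 0.778801 = 0.712482
Parallel ([0.985310] and [0.712482]): 1 − (1 − 0.985310)(1 − 0.712482) = 0.9958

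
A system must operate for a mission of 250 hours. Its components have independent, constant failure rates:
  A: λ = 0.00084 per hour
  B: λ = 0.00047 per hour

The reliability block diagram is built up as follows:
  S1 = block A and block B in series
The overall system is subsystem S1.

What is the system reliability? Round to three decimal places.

R(A) = exp(−0.00084 × 250) = 0.81058
R(B) = exp(−0.00047 × 250) = 0.88914
Series (A and B): 0.81058 × 0.88914 = 0.721

0.721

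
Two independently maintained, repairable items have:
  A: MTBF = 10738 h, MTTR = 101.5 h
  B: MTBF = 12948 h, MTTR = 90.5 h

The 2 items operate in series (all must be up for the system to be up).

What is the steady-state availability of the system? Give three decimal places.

A(A) = MTBF/(MTBF+MTTR) = 10738/(10738+101.5) = 0.990636
A(B) = MTBF/(MTBF+MTTR) = 12948/(12948+90.5) = 0.993059
Series availability: 0.990636 × 0.993059 = 0.984

0.984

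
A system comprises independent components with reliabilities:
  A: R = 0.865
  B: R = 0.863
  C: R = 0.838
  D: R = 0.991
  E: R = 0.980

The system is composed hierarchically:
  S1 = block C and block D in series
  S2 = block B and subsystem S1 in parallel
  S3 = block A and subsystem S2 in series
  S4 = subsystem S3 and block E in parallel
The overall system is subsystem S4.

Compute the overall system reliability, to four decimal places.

0.9969

Series (C and D): 0.838000 × 0.991000 = 0.830458
Parallel (B and [0.830458]): 1 − (1 − 0.863000)(1 − 0.830458) = 0.976773
Series (A and [0.976773]): 0.865000 × 0.976773 = 0.844909
Parallel ([0.844909] and E): 1 − (1 − 0.844909)(1 − 0.980000) = 0.9969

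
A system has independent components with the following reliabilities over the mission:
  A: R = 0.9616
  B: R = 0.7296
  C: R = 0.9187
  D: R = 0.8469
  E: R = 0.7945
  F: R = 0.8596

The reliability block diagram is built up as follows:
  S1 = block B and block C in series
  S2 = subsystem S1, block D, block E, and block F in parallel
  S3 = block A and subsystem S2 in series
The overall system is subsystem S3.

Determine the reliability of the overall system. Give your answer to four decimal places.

0.9602

Series (B and C): 0.729600 × 0.918700 = 0.670284
Parallel ([0.670284], D, E, and F): 1 − (1 − 0.670284)(1 − 0.846900)(1 − 0.794500)(1 − 0.859600) = 0.998544
Series (A and [0.998544]): 0.961600 × 0.998544 = 0.9602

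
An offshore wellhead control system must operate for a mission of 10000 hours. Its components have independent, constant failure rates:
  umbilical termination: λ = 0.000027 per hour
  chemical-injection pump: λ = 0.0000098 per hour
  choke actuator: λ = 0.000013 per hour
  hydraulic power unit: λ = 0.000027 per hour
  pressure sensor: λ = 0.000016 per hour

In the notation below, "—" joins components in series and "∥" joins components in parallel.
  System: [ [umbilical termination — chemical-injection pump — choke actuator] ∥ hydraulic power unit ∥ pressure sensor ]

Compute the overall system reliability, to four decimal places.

0.9863

R(umbilical termination) = exp(−0.000027 × 10000) = 0.763379
R(chemical-injection pump) = exp(−0.0000098 × 10000) = 0.906649
R(choke actuator) = exp(−0.000013 × 10000) = 0.878095
R(hydraulic power unit) = exp(−0.000027 × 10000) = 0.763379
R(pressure sensor) = exp(−0.000016 × 10000) = 0.852144
Series (umbilical termination, chemical-injection pump, and choke actuator): 0.763379 × 0.906649 × 0.878095 = 0.607744
Parallel ([0.607744], hydraulic power unit, and pressure sensor): 1 − (1 − 0.607744)(1 − 0.763379)(1 − 0.852144) = 0.9863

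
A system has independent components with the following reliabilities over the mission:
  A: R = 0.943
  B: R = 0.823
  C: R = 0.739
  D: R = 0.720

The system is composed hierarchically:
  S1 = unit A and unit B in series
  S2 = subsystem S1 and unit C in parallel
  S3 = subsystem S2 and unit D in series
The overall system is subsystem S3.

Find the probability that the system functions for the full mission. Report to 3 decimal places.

0.678

Series (A and B): 0.94300 × 0.82300 = 0.77609
Parallel ([0.77609] and C): 1 − (1 − 0.77609)(1 − 0.73900) = 0.94156
Series ([0.94156] and D): 0.94156 × 0.72000 = 0.678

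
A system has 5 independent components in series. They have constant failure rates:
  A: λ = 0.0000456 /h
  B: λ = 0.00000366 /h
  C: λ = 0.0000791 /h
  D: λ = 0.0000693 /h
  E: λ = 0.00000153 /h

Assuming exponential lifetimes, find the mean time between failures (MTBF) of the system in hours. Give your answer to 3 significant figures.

5020

Series of exponential components: λ_sys = Σ λ_i
λ_sys = 0.0000456 + 0.00000366 + 0.0000791 + 0.0000693 + 0.00000153 = 1.9919e-04 /h
MTBF = 1 / λ_sys = 5020 h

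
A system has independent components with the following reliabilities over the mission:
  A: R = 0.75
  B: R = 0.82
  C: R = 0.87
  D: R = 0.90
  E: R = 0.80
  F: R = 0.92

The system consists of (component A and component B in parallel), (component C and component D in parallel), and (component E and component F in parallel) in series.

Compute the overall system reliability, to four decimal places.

Parallel (A and B): 1 − (1 − 0.750000)(1 − 0.820000) = 0.955000
Parallel (C and D): 1 − (1 − 0.870000)(1 − 0.900000) = 0.987000
Parallel (E and F): 1 − (1 − 0.800000)(1 − 0.920000) = 0.984000
Series ([0.955000], [0.987000], and [0.984000]): 0.955000 × 0.987000 × 0.984000 = 0.9275

0.9275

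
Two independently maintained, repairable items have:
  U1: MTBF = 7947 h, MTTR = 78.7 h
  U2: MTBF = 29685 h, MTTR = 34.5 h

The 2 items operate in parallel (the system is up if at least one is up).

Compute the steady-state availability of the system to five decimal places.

0.99999

A(U1) = MTBF/(MTBF+MTTR) = 7947/(7947+78.7) = 0.990194
A(U2) = MTBF/(MTBF+MTTR) = 29685/(29685+34.5) = 0.998839
Parallel availability: 1 − (1 − 0.990194)(1 − 0.998839) = 0.99999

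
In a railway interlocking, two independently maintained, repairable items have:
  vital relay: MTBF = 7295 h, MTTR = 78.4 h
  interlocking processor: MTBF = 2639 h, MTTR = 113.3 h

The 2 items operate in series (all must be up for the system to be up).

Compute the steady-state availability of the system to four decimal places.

0.9486

A(vital relay) = MTBF/(MTBF+MTTR) = 7295/(7295+78.4) = 0.989367
A(interlocking processor) = MTBF/(MTBF+MTTR) = 2639/(2639+113.3) = 0.958834
Series availability: 0.989367 × 0.958834 = 0.9486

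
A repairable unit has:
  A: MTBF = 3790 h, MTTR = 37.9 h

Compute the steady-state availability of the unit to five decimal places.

0.99010

A(A) = MTBF/(MTBF+MTTR) = 3790/(3790+37.9) = 0.99010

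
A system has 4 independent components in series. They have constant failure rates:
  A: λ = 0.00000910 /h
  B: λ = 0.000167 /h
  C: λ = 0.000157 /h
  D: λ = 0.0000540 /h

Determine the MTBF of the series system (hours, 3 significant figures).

2580

Series of exponential components: λ_sys = Σ λ_i
λ_sys = 0.00000910 + 0.000167 + 0.000157 + 0.0000540 = 3.8710e-04 /h
MTBF = 1 / λ_sys = 2580 h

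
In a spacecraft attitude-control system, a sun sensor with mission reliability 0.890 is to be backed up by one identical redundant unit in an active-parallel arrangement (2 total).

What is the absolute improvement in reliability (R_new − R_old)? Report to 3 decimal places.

0.098

R_before = 0.890
R_after = 1 − (1 − 0.890)^2 = 0.988
ΔR = 0.988 − 0.890 = 0.098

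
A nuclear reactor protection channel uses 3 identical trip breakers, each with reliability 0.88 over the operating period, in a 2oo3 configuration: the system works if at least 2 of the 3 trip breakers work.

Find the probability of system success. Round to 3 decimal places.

R = Σ_{i=2}^{3} C(3,i) p^i (1−p)^{3−i} with p = 0.88
C(3,2)·0.88^2·0.12^1 = 0.27878
C(3,3)·0.88^3·0.12^0 = 0.68147
Sum = 0.960

0.960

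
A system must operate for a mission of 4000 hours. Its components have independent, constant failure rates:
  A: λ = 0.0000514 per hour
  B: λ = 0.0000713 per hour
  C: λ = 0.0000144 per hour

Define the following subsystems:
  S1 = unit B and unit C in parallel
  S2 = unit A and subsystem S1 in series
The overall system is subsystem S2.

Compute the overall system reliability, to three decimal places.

R(A) = exp(−0.0000514 × 4000) = 0.81416
R(B) = exp(−0.0000713 × 4000) = 0.75186
R(C) = exp(−0.0000144 × 4000) = 0.94403
Parallel (B and C): 1 − (1 − 0.75186)(1 − 0.94403) = 0.98611
Series (A and [0.98611]): 0.81416 × 0.98611 = 0.803

0.803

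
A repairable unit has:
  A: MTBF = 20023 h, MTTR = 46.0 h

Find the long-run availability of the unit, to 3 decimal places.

0.998

A(A) = MTBF/(MTBF+MTTR) = 20023/(20023+46.0) = 0.998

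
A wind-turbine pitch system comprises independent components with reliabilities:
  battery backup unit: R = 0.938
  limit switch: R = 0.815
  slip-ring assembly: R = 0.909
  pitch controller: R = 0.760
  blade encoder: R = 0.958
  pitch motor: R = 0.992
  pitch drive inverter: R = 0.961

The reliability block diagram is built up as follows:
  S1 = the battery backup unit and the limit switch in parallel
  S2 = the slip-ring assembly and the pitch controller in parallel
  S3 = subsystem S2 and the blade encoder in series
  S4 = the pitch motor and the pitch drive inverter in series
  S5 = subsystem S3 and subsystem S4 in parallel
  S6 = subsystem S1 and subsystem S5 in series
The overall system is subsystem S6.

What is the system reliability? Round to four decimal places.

Parallel (battery backup unit and limit switch): 1 − (1 − 0.938000)(1 − 0.815000) = 0.988530
Parallel (slip-ring assembly and pitch controller): 1 − (1 − 0.909000)(1 − 0.760000) = 0.978160
Series ([0.978160] and blade encoder): 0.978160 × 0.958000 = 0.937077
Series (pitch motor and pitch drive inverter): 0.992000 × 0.961000 = 0.953312
Parallel ([0.937077] and [0.953312]): 1 − (1 − 0.937077)(1 − 0.953312) = 0.997062
Series ([0.988530] and [0.997062]): 0.988530 × 0.997062 = 0.9856

0.9856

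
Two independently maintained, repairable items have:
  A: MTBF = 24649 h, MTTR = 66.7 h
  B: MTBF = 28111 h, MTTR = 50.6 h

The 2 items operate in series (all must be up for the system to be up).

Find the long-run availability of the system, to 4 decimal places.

A(A) = MTBF/(MTBF+MTTR) = 24649/(24649+66.7) = 0.997301
A(B) = MTBF/(MTBF+MTTR) = 28111/(28111+50.6) = 0.998203
Series availability: 0.997301 × 0.998203 = 0.9955

0.9955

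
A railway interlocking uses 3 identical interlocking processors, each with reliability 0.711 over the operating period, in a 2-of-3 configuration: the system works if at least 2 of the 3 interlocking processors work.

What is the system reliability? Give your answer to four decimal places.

R = Σ_{i=2}^{3} C(3,i) p^i (1−p)^{3−i} with p = 0.711
C(3,2)·0.711^2·0.289^1 = 0.438287
C(3,3)·0.711^3·0.289^0 = 0.359425
Sum = 0.7977

0.7977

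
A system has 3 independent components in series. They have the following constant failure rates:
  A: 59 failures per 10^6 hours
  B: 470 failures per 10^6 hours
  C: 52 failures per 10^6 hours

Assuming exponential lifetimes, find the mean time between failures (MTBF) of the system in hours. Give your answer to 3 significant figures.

1720

Series of exponential components: λ_sys = Σ λ_i
λ_sys = 0.000059 + 0.00047 + 0.000052 = 5.8100e-04 /h
MTBF = 1 / λ_sys = 1720 h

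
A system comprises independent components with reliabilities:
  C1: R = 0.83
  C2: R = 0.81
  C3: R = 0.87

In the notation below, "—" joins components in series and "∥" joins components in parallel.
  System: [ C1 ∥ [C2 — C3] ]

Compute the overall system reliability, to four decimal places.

0.9498

Series (C2 and C3): 0.810000 × 0.870000 = 0.704700
Parallel (C1 and [0.704700]): 1 − (1 − 0.830000)(1 − 0.704700) = 0.9498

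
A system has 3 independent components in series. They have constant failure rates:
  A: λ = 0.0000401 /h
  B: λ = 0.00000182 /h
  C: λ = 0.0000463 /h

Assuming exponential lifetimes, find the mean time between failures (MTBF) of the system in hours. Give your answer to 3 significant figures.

Series of exponential components: λ_sys = Σ λ_i
λ_sys = 0.0000401 + 0.00000182 + 0.0000463 = 8.8220e-05 /h
MTBF = 1 / λ_sys = 11300 h

11300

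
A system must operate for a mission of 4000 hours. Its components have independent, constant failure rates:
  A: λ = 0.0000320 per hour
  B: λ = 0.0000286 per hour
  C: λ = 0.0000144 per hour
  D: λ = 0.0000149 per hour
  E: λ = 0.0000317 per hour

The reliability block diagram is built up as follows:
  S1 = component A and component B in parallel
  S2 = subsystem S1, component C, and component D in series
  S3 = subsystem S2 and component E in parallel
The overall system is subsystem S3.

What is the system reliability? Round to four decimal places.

0.9855

R(A) = exp(−0.0000320 × 4000) = 0.879853
R(B) = exp(−0.0000286 × 4000) = 0.891901
R(C) = exp(−0.0000144 × 4000) = 0.944027
R(D) = exp(−0.0000149 × 4000) = 0.942141
R(E) = exp(−0.0000317 × 4000) = 0.880910
Parallel (A and B): 1 − (1 − 0.879853)(1 − 0.891901) = 0.987012
Series ([0.987012], C, and D): 0.987012 × 0.944027 × 0.942141 = 0.877855
Parallel ([0.877855] and E): 1 − (1 − 0.877855)(1 − 0.880910) = 0.9855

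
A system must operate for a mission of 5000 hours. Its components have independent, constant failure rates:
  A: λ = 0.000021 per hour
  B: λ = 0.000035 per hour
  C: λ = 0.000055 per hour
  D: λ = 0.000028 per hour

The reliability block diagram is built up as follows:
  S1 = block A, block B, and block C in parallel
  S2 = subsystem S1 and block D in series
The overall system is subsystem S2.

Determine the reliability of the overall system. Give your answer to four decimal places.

0.8660

R(A) = exp(−0.000021 × 5000) = 0.900325
R(B) = exp(−0.000035 × 5000) = 0.839457
R(C) = exp(−0.000055 × 5000) = 0.759572
R(D) = exp(−0.000028 × 5000) = 0.869358
Parallel (A, B, and C): 1 − (1 − 0.900325)(1 − 0.839457)(1 − 0.759572) = 0.996153
Series ([0.996153] and D): 0.996153 × 0.869358 = 0.8660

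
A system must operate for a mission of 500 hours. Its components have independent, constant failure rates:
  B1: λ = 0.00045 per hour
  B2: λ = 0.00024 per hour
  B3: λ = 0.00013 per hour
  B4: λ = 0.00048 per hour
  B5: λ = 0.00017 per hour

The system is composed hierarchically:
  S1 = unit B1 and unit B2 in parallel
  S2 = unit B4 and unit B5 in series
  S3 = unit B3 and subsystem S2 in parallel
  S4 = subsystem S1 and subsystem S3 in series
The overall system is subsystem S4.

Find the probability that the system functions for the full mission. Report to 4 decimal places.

0.9602

R(B1) = exp(−0.00045 × 500) = 0.798516
R(B2) = exp(−0.00024 × 500) = 0.886920
R(B3) = exp(−0.00013 × 500) = 0.937067
R(B4) = exp(−0.00048 × 500) = 0.786628
R(B5) = exp(−0.00017 × 500) = 0.918512
Parallel (B1 and B2): 1 − (1 − 0.798516)(1 − 0.886920) = 0.977216
Series (B4 and B5): 0.786628 × 0.918512 = 0.722527
Parallel (B3 and [0.722527]): 1 − (1 − 0.937067)(1 − 0.722527) = 0.982538
Series ([0.977216] and [0.982538]): 0.977216 × 0.982538 = 0.9602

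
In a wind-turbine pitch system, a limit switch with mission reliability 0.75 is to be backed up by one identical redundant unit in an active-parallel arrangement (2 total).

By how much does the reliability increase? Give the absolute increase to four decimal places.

R_before = 0.75
R_after = 1 − (1 − 0.75)^2 = 0.9375
ΔR = 0.9375 − 0.75 = 0.1875

0.1875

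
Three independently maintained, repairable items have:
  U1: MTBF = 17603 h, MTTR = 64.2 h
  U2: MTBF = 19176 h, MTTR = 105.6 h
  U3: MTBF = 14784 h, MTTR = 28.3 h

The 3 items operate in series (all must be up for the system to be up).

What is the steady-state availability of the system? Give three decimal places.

0.989

A(U1) = MTBF/(MTBF+MTTR) = 17603/(17603+64.2) = 0.996366
A(U2) = MTBF/(MTBF+MTTR) = 19176/(19176+105.6) = 0.994523
A(U3) = MTBF/(MTBF+MTTR) = 14784/(14784+28.3) = 0.998089
Series availability: 0.996366 × 0.994523 × 0.998089 = 0.989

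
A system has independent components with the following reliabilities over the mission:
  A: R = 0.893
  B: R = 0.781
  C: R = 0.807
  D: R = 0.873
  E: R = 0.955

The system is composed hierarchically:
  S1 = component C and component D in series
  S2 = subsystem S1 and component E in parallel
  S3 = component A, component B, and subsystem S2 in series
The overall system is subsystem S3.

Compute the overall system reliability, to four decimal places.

Series (C and D): 0.807000 × 0.873000 = 0.704511
Parallel ([0.704511] and E): 1 − (1 − 0.704511)(1 − 0.955000) = 0.986703
Series (A, B, and [0.986703]): 0.893000 × 0.781000 × 0.986703 = 0.6882

0.6882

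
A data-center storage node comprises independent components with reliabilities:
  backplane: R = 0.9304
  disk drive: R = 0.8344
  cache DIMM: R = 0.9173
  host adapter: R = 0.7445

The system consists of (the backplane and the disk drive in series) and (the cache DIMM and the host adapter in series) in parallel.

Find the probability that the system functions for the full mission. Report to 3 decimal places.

Series (backplane and disk drive): 0.93040 × 0.83440 = 0.77633
Series (cache DIMM and host adapter): 0.91730 × 0.74450 = 0.68293
Parallel ([0.77633] and [0.68293]): 1 − (1 − 0.77633)(1 − 0.68293) = 0.929

0.929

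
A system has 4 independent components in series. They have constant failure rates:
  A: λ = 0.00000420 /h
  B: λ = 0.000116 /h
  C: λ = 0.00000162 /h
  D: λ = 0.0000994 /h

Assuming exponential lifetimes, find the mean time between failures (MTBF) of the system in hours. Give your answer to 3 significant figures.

4520

Series of exponential components: λ_sys = Σ λ_i
λ_sys = 0.00000420 + 0.000116 + 0.00000162 + 0.0000994 = 2.2122e-04 /h
MTBF = 1 / λ_sys = 4520 h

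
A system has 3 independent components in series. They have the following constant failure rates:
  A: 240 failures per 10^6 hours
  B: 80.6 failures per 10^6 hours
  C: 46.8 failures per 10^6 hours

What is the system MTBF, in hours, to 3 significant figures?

2720

Series of exponential components: λ_sys = Σ λ_i
λ_sys = 0.000240 + 0.0000806 + 0.0000468 = 3.6740e-04 /h
MTBF = 1 / λ_sys = 2720 h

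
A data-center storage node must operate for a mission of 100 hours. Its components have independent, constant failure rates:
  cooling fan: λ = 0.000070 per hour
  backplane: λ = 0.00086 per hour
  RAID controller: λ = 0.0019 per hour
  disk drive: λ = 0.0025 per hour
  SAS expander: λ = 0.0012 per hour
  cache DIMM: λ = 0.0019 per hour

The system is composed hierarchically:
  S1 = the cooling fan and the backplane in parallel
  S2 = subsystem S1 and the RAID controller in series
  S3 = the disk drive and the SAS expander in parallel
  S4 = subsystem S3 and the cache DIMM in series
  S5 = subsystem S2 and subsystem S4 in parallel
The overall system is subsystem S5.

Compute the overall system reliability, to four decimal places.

R(cooling fan) = exp(−0.000070 × 100) = 0.993024
R(backplane) = exp(−0.00086 × 100) = 0.917594
R(RAID controller) = exp(−0.0019 × 100) = 0.826959
R(disk drive) = exp(−0.0025 × 100) = 0.778801
R(SAS expander) = exp(−0.0012 × 100) = 0.886920
R(cache DIMM) = exp(−0.0019 × 100) = 0.826959
Parallel (cooling fan and backplane): 1 − (1 − 0.993024)(1 − 0.917594) = 0.999425
Series ([0.999425] and RAID controller): 0.999425 × 0.826959 = 0.826483
Parallel (disk drive and SAS expander): 1 − (1 − 0.778801)(1 − 0.886920) = 0.974987
Series ([0.974987] and cache DIMM): 0.974987 × 0.826959 = 0.806274
Parallel ([0.826483] and [0.806274]): 1 − (1 − 0.826483)(1 − 0.806274) = 0.9664

0.9664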